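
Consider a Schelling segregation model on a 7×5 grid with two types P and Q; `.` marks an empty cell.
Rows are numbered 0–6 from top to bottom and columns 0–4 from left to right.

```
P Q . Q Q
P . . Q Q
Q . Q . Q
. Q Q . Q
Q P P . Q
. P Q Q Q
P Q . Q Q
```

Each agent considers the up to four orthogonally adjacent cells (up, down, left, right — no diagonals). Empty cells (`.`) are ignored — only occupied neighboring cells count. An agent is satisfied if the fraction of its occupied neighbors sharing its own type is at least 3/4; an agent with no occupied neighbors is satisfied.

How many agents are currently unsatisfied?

13

Row 0: (0,0)P 1/2 unhappy · (0,1)Q 0/1 unhappy · (0,3)Q 2/2 ok · (0,4)Q 2/2 ok
Row 1: (1,0)P 1/2 unhappy · (1,3)Q 2/2 ok · (1,4)Q 3/3 ok
Row 2: (2,0)Q 0/1 unhappy · (2,2)Q 1/1 ok · (2,4)Q 2/2 ok
Row 3: (3,1)Q 1/2 unhappy · (3,2)Q 2/3 unhappy · (3,4)Q 2/2 ok
Row 4: (4,0)Q 0/1 unhappy · (4,1)P 2/4 unhappy · (4,2)P 1/3 unhappy · (4,4)Q 2/2 ok
Row 5: (5,1)P 1/3 unhappy · (5,2)Q 1/3 unhappy · (5,3)Q 3/3 ok · (5,4)Q 3/3 ok
Row 6: (6,0)P 0/1 unhappy · (6,1)Q 0/2 unhappy · (6,3)Q 2/2 ok · (6,4)Q 2/2 ok
Unsatisfied: (0,0), (0,1), (1,0), (2,0), (3,1), (3,2), (4,0), (4,1), (4,2), (5,1), (5,2), (6,0), (6,1) — 13 in total.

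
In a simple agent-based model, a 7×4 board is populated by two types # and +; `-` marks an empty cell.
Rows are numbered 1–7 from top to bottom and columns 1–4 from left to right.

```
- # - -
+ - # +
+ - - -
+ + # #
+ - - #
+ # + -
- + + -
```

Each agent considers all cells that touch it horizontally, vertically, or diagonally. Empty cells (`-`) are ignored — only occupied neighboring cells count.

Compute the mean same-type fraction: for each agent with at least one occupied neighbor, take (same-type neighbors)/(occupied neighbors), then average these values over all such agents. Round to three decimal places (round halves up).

0.620

Row 1: (1,2)# 1/2
Row 2: (2,1)+ 1/2 · (2,3)# 1/2 · (2,4)+ 0/1
Row 3: (3,1)+ 3/3
Row 4: (4,1)+ 3/3 · (4,2)+ 3/4 · (4,3)# 2/3 · (4,4)# 2/2
Row 5: (5,1)+ 3/4 · (5,4)# 2/3
Row 6: (6,1)+ 2/3 · (6,2)# 0/5 · (6,3)+ 2/4
Row 7: (7,2)+ 3/4 · (7,3)+ 2/3
Sum over 16 agents: 1/2 + 1/2 + 1/2 + 0/1 + 3/3 + 3/3 + 3/4 + 2/3 + 2/2 + 3/4 + 2/3 + 2/3 + 0/5 + 2/4 + 3/4 + 2/3 = 119/12; mean = 119/12 ÷ 16 = 119/192 = 0.619791… → 0.620.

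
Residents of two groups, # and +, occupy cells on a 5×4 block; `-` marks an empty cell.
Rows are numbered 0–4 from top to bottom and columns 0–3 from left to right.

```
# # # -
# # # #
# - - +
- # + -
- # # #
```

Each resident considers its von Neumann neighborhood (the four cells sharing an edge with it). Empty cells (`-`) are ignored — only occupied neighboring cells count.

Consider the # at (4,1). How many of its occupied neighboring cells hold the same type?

Occupied neighbors of (4,1): (3,1)=#, (4,2)=#.
Same type (#): 2 of 2.

2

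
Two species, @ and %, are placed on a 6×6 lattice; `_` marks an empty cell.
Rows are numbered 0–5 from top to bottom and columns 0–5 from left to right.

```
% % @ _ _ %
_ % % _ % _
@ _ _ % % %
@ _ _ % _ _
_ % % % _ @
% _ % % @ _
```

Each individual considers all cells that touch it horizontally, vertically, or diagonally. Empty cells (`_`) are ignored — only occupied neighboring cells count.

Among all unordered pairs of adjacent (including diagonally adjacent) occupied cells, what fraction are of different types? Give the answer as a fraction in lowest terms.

Scan each occupied cell's neighbors to the right and below (and the two forward diagonals) so each pair is counted once.
From row 0: 3 unlike of 8 pairs (running 3/8).
From row 1: 1 unlike of 6 pairs (running 4/14).
From row 2: 0 unlike of 5 pairs (running 4/19).
From row 3: 1 unlike of 3 pairs (running 5/22).
From row 4: 1 unlike of 10 pairs (running 6/32).
From row 5: 1 unlike of 2 pairs (running 7/34).
Total adjacent occupied pairs: 34; unlike-type pairs: 7.
7/34 is already in lowest terms.

7/34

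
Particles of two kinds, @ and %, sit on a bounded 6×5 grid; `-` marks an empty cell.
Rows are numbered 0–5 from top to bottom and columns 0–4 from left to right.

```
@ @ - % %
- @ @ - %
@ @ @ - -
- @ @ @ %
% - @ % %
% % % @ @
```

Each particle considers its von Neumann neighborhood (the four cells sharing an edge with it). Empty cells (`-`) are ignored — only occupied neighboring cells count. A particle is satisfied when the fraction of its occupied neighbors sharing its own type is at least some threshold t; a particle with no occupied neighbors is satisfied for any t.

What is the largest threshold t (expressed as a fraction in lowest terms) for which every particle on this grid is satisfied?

(0,0)@ 1/1
(0,1)@ 2/2
(0,3)% 1/1
(0,4)% 2/2
(1,1)@ 3/3
(1,2)@ 2/2
(1,4)% 1/1
(2,0)@ 1/1
(2,1)@ 4/4
(2,2)@ 3/3
(3,1)@ 2/2
(3,2)@ 4/4
(3,3)@ 1/3
(3,4)% 1/2
(4,0)% 1/1
(4,2)@ 1/3
(4,3)% 1/4
(4,4)% 2/3
(5,0)% 2/2
(5,1)% 2/2
(5,2)% 1/3
(5,3)@ 1/3
(5,4)@ 1/2
The smallest same-type fraction is 1/4 at (4,3), which reduces to 1/4. Any threshold above that leaves this particle unsatisfied.

1/4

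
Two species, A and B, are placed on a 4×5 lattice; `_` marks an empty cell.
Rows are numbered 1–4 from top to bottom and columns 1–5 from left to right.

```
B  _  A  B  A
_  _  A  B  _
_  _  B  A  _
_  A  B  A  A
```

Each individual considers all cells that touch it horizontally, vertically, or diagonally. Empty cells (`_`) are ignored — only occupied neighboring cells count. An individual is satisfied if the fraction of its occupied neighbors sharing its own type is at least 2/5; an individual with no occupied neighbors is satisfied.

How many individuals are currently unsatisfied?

7

Row 1: (1,1)B 0/0 ✓ · (1,3)A 1/3 ✗ · (1,4)B 1/4 ✗ · (1,5)A 0/2 ✗
Row 2: (2,3)A 2/5 ✓ · (2,4)B 2/6 ✗
Row 3: (3,3)B 2/6 ✗ · (3,4)A 3/6 ✓
Row 4: (4,2)A 0/2 ✗ · (4,3)B 1/4 ✗ · (4,4)A 2/4 ✓ · (4,5)A 2/2 ✓
Unsatisfied: (1,3), (1,4), (1,5), (2,4), (3,3), (4,2), (4,3) — 7 in total.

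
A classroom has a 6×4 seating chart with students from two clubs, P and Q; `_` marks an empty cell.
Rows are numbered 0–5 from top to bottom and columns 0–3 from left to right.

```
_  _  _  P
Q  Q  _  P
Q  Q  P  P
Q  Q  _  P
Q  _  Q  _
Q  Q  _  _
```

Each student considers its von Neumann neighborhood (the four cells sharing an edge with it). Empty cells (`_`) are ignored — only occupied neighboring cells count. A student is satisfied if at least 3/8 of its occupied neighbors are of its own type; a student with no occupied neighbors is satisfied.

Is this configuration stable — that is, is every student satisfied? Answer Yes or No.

Row 0: (0,3)P 1/1 satisfied
Row 1: (1,0)Q 2/2 satisfied · (1,1)Q 2/2 satisfied · (1,3)P 2/2 satisfied
Row 2: (2,0)Q 3/3 satisfied · (2,1)Q 3/4 satisfied · (2,2)P 1/2 satisfied · (2,3)P 3/3 satisfied
Row 3: (3,0)Q 3/3 satisfied · (3,1)Q 2/2 satisfied · (3,3)P 1/1 satisfied
Row 4: (4,0)Q 2/2 satisfied · (4,2)Q 0/0 satisfied
Row 5: (5,0)Q 2/2 satisfied · (5,1)Q 1/1 satisfied
All meet the threshold, so the configuration is stable.

Yes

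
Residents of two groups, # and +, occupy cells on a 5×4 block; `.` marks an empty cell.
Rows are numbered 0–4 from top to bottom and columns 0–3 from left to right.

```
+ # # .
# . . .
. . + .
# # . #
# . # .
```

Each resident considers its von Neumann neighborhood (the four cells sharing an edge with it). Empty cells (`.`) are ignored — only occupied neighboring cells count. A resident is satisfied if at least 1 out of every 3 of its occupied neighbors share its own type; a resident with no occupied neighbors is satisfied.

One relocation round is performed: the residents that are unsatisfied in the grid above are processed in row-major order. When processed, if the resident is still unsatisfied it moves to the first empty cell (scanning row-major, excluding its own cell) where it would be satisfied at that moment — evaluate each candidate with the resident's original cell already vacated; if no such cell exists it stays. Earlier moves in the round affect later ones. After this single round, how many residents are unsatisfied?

0

Initially unsatisfied (in order): (0,0), (1,0).
  (0,0) → (1,2).
  (1,0): now satisfied by earlier moves; stays.
Resulting grid:
. # # .
# . + .
. . + .
# # . #
# . # .
All satisfied now.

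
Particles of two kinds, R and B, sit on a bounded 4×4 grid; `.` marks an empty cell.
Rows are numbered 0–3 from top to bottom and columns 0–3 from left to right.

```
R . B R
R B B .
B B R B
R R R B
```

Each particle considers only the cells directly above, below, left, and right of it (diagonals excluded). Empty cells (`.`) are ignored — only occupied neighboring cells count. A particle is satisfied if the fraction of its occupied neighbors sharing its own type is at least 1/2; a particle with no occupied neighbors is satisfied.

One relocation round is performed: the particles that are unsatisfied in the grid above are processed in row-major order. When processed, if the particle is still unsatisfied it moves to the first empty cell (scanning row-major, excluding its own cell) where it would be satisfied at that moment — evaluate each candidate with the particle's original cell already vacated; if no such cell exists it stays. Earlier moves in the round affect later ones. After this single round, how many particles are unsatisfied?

Initially unsatisfied (in order): (0,3), (1,0), (2,0), (2,2).
  (0,3): no empty cell satisfies it; stays.
  (1,0): no empty cell satisfies it; stays.
  (2,0) → (0,1).
  (2,2) → (2,0).
Resulting grid:
R B B R
R B B .
R B . B
R R R B
Unsatisfied now: (0,3), (2,1).

2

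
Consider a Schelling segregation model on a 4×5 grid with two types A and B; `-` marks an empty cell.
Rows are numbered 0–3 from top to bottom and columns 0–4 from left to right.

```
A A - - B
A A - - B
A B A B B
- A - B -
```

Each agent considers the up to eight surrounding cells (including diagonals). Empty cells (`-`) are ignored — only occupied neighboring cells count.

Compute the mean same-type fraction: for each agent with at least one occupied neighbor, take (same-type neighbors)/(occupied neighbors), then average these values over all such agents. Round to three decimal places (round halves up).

0.759

(0,0)A 3/3
(0,1)A 3/3
(0,4)B 1/1
(1,0)A 4/5
(1,1)A 5/6
(1,4)B 3/3
(2,0)A 3/4
(2,1)B 0/5
(2,2)A 2/5
(2,3)B 3/4
(2,4)B 3/3
(3,1)A 2/3
(3,3)B 2/3
Sum over 13 agents: 3/3 + 3/3 + 1/1 + 4/5 + 5/6 + 3/3 + 3/4 + 0/5 + 2/5 + 3/4 + 3/3 + 2/3 + 2/3 = 148/15; mean = 148/15 ÷ 13 = 148/195 = 0.758974… → 0.759.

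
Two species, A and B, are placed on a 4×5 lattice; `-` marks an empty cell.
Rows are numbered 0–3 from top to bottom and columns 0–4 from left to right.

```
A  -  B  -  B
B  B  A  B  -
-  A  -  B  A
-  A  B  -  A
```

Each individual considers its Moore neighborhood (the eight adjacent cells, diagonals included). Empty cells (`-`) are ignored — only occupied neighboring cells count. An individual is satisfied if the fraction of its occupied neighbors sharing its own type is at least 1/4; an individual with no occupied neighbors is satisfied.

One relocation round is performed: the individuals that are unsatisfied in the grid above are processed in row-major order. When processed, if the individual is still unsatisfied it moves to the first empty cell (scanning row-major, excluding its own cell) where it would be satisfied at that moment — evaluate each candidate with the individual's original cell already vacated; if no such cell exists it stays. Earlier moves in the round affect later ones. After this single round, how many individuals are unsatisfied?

0

Initially unsatisfied (in order): (0,0), (1,2).
  (0,0) → (0,1).
  (1,2): now satisfied by earlier moves; stays.
Resulting grid:
- A B - B
B B A B -
- A - B A
- A B - A
All satisfied now.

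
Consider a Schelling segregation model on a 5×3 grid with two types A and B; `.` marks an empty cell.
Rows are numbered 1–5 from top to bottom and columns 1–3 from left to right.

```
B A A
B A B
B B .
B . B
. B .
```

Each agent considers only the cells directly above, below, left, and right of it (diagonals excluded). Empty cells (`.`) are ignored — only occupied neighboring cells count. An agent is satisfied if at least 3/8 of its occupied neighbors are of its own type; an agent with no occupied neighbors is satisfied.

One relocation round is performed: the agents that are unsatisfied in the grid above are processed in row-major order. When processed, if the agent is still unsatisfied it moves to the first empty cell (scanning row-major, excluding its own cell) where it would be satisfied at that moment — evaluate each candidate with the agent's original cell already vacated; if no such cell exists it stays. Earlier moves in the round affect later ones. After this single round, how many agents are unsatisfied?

1

Initially unsatisfied (in order): (2,2), (2,3).
  (2,2): no empty cell satisfies it; stays.
  (2,3) → (3,3).
Resulting grid:
B A A
B A .
B B B
B . B
. B .
Unsatisfied now: (2,2).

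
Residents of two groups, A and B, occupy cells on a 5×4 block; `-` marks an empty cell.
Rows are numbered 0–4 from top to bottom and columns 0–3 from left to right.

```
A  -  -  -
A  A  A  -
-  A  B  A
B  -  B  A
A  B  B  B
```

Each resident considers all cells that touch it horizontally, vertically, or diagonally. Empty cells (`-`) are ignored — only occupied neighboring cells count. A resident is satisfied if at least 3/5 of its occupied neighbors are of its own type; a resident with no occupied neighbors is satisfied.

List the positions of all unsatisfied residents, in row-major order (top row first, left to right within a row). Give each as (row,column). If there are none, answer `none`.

(2,1), (2,2), (2,3), (3,0), (3,2), (3,3), (4,0)

(0,0)A 2/2 satisfied
(1,0)A 3/3 satisfied
(1,1)A 4/5 satisfied
(1,2)A 3/4 satisfied
(2,1)A 3/6 not
(2,2)B 1/6 not
(2,3)A 2/4 not
(3,0)B 1/3 not
(3,2)B 4/7 not
(3,3)A 1/5 not
(4,0)A 0/2 not
(4,1)B 3/4 satisfied
(4,2)B 3/4 satisfied
(4,3)B 2/3 satisfied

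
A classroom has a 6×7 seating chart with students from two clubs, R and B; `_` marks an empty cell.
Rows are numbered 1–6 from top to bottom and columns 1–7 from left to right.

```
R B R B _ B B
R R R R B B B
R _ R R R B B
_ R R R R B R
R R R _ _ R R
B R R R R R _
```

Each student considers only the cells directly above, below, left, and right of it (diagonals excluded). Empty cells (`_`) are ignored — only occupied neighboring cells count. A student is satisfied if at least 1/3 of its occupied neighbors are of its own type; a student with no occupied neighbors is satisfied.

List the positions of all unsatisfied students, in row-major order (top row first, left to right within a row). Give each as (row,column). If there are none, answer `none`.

Row 1: (1,1)R 1/2 ✓ · (1,2)B 0/3 ✗ · (1,3)R 1/3 ✓ · (1,4)B 0/2 ✗ · (1,6)B 2/2 ✓ · (1,7)B 2/2 ✓
Row 2: (2,1)R 3/3 ✓ · (2,2)R 2/3 ✓ · (2,3)R 4/4 ✓ · (2,4)R 2/4 ✓ · (2,5)B 1/3 ✓ · (2,6)B 4/4 ✓ · (2,7)B 3/3 ✓
Row 3: (3,1)R 1/1 ✓ · (3,3)R 3/3 ✓ · (3,4)R 4/4 ✓ · (3,5)R 2/4 ✓ · (3,6)B 3/4 ✓ · (3,7)B 2/3 ✓
Row 4: (4,2)R 2/2 ✓ · (4,3)R 4/4 ✓ · (4,4)R 3/3 ✓ · (4,5)R 2/3 ✓ · (4,6)B 1/4 ✗ · (4,7)R 1/3 ✓
Row 5: (5,1)R 1/2 ✓ · (5,2)R 4/4 ✓ · (5,3)R 3/3 ✓ · (5,6)R 2/3 ✓ · (5,7)R 2/2 ✓
Row 6: (6,1)B 0/2 ✗ · (6,2)R 2/3 ✓ · (6,3)R 3/3 ✓ · (6,4)R 2/2 ✓ · (6,5)R 2/2 ✓ · (6,6)R 2/2 ✓

(1,2), (1,4), (4,6), (6,1)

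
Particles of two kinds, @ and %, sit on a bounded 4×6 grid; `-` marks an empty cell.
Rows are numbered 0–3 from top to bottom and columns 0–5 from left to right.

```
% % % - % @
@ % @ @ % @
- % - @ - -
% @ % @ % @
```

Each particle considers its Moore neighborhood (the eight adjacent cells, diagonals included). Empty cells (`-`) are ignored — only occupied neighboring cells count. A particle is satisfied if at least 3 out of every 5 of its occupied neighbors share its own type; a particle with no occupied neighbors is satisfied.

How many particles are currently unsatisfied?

Row 0: (0,0)% 2/3 satisfied · (0,1)% 3/5 satisfied · (0,2)% 2/4 not · (0,4)% 1/4 not · (0,5)@ 1/3 not
Row 1: (1,0)@ 0/4 not · (1,1)% 4/6 satisfied · (1,2)@ 2/6 not · (1,3)@ 2/5 not · (1,4)% 1/5 not · (1,5)@ 1/3 not
Row 2: (2,1)% 3/6 not · (2,3)@ 3/6 not
Row 3: (3,0)% 1/2 not · (3,1)@ 0/3 not · (3,2)% 1/4 not · (3,3)@ 1/3 not · (3,4)% 0/3 not · (3,5)@ 0/1 not
Unsatisfied: (0,2), (0,4), (0,5), (1,0), (1,2), (1,3), (1,4), (1,5), (2,1), (2,3), (3,0), (3,1), (3,2), (3,3), (3,4), (3,5) — 16 in total.

16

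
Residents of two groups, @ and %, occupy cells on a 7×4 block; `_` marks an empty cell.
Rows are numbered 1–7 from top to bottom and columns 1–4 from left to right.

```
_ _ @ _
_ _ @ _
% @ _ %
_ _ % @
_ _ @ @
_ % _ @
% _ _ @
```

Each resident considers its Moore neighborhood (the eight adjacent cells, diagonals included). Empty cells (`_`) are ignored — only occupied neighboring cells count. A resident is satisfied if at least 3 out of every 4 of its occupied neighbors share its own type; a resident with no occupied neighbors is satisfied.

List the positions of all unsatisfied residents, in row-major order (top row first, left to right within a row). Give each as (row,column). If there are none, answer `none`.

(1,3)@ 1/1 ok
(2,3)@ 2/3 unhappy
(3,1)% 0/1 unhappy
(3,2)@ 1/3 unhappy
(3,4)% 1/3 unhappy
(4,3)% 1/5 unhappy
(4,4)@ 2/4 unhappy
(5,3)@ 3/5 unhappy
(5,4)@ 3/4 ok
(6,2)% 1/2 unhappy
(6,4)@ 3/3 ok
(7,1)% 1/1 ok
(7,4)@ 1/1 ok

(2,3), (3,1), (3,2), (3,4), (4,3), (4,4), (5,3), (6,2)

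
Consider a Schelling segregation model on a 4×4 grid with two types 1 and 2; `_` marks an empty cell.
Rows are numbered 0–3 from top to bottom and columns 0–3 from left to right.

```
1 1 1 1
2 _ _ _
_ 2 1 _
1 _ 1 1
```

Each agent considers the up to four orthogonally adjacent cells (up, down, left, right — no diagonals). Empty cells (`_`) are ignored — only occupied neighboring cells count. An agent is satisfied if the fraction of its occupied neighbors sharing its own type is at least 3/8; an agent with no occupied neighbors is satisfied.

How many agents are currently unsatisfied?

2

(0,0)1 1/2 ok
(0,1)1 2/2 ok
(0,2)1 2/2 ok
(0,3)1 1/1 ok
(1,0)2 0/1 unhappy
(2,1)2 0/1 unhappy
(2,2)1 1/2 ok
(3,0)1 0/0 ok
(3,2)1 2/2 ok
(3,3)1 1/1 ok
Unsatisfied: (1,0), (2,1) — 2 in total.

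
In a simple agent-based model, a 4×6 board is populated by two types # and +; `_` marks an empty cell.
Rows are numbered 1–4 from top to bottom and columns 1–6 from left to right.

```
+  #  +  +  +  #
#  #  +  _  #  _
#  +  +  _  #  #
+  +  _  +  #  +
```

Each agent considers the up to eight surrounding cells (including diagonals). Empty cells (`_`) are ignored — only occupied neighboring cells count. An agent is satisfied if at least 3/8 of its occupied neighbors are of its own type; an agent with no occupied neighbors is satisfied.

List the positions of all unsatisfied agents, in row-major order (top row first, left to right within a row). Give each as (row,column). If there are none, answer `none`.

(1,1), (1,5), (4,4), (4,6)

Row 1: (1,1)+ 0/3 not · (1,2)# 2/5 satisfied · (1,3)+ 2/4 satisfied · (1,4)+ 3/4 satisfied · (1,5)+ 1/3 not · (1,6)# 1/2 satisfied
Row 2: (2,1)# 3/5 satisfied · (2,2)# 3/8 satisfied · (2,3)+ 4/6 satisfied · (2,5)# 3/5 satisfied
Row 3: (3,1)# 2/5 satisfied · (3,2)+ 4/7 satisfied · (3,3)+ 4/5 satisfied · (3,5)# 3/5 satisfied · (3,6)# 3/4 satisfied
Row 4: (4,1)+ 2/3 satisfied · (4,2)+ 3/4 satisfied · (4,4)+ 1/3 not · (4,5)# 2/4 satisfied · (4,6)+ 0/3 not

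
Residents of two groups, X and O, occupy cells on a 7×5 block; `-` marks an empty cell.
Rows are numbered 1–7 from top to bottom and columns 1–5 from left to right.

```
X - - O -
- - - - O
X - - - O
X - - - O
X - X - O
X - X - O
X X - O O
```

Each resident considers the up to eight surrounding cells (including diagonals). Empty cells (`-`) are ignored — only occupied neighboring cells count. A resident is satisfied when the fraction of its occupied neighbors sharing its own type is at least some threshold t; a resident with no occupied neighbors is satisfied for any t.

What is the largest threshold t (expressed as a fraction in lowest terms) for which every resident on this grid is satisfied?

2/3

(1,1)X — no occupied neighbors
(1,4)O 1/1
(2,5)O 2/2
(3,1)X 1/1
(3,5)O 2/2
(4,1)X 2/2
(4,5)O 2/2
(5,1)X 2/2
(5,3)X 1/1
(5,5)O 2/2
(6,1)X 3/3
(6,3)X 2/3
(6,5)O 3/3
(7,1)X 2/2
(7,2)X 3/3
(7,4)O 2/3
(7,5)O 2/2
The smallest same-type fraction is 2/3 at (6,3), which reduces to 2/3. Any threshold above that leaves this resident unsatisfied.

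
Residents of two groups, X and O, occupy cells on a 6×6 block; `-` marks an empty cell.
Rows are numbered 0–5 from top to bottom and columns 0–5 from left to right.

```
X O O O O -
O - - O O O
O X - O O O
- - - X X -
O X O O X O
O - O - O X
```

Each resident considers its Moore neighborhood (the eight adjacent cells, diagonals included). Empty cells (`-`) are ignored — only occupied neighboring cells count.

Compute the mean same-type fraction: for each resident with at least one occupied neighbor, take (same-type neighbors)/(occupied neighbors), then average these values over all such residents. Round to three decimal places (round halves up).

(0,0)X 0/2
(0,1)O 2/3
(0,2)O 3/3
(0,3)O 4/4
(0,4)O 4/4
(1,0)O 2/4
(1,3)O 6/6
(1,4)O 7/7
(1,5)O 4/4
(2,0)O 1/2
(2,1)X 0/2
(2,3)O 3/5
(2,4)O 5/7
(2,5)O 3/4
(3,3)X 2/6
(3,4)X 2/7
(4,0)O 1/2
(4,1)X 0/4
(4,2)O 2/4
(4,3)O 3/6
(4,4)X 3/6
(4,5)O 1/4
(5,0)O 1/2
(5,2)O 2/3
(5,4)O 2/4
(5,5)X 1/3
Sum over 26 residents: 0/2 + 2/3 + 3/3 + 4/4 + 4/4 + 2/4 + 6/6 + 7/7 + 4/4 + 1/2 + 0/2 + 3/5 + 5/7 + 3/4 + 2/6 + 2/7 + 1/2 + 0/4 + 2/4 + 3/6 + 3/6 + 1/4 + 1/2 + 2/3 + 2/4 + 1/3 = 73/5; mean = 73/5 ÷ 26 = 73/130 = 0.561538… → 0.562.

0.562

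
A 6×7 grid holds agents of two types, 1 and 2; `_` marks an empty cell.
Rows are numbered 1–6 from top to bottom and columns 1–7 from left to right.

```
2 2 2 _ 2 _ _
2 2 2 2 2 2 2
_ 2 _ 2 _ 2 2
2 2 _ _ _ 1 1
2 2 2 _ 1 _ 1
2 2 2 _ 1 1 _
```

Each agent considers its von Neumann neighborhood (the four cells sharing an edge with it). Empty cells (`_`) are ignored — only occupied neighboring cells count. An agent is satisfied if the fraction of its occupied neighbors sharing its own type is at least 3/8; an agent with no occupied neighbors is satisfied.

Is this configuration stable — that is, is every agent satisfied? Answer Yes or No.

Yes

(1,1)2 2/2 ✓
(1,2)2 3/3 ✓
(1,3)2 2/2 ✓
(1,5)2 1/1 ✓
(2,1)2 2/2 ✓
(2,2)2 4/4 ✓
(2,3)2 3/3 ✓
(2,4)2 3/3 ✓
(2,5)2 3/3 ✓
(2,6)2 3/3 ✓
(2,7)2 2/2 ✓
(3,2)2 2/2 ✓
(3,4)2 1/1 ✓
(3,6)2 2/3 ✓
(3,7)2 2/3 ✓
(4,1)2 2/2 ✓
(4,2)2 3/3 ✓
(4,6)1 1/2 ✓
(4,7)1 2/3 ✓
(5,1)2 3/3 ✓
(5,2)2 4/4 ✓
(5,3)2 2/2 ✓
(5,5)1 1/1 ✓
(5,7)1 1/1 ✓
(6,1)2 2/2 ✓
(6,2)2 3/3 ✓
(6,3)2 2/2 ✓
(6,5)1 2/2 ✓
(6,6)1 1/1 ✓
All meet the threshold, so the configuration is stable.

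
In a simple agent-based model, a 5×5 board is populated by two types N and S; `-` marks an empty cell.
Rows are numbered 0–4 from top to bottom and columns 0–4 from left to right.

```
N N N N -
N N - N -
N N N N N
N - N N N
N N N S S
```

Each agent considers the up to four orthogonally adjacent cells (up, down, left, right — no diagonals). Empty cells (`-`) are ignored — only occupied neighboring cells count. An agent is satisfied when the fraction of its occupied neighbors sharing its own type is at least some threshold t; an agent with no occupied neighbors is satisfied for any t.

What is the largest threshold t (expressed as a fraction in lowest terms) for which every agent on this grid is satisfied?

1/3

(0,0)N 2/2
(0,1)N 3/3
(0,2)N 2/2
(0,3)N 2/2
(1,0)N 3/3
(1,1)N 3/3
(1,3)N 2/2
(2,0)N 3/3
(2,1)N 3/3
(2,2)N 3/3
(2,3)N 4/4
(2,4)N 2/2
(3,0)N 2/2
(3,2)N 3/3
(3,3)N 3/4
(3,4)N 2/3
(4,0)N 2/2
(4,1)N 2/2
(4,2)N 2/3
(4,3)S 1/3
(4,4)S 1/2
The smallest same-type fraction is 1/3 at (4,3), which reduces to 1/3. Any threshold above that leaves this agent unsatisfied.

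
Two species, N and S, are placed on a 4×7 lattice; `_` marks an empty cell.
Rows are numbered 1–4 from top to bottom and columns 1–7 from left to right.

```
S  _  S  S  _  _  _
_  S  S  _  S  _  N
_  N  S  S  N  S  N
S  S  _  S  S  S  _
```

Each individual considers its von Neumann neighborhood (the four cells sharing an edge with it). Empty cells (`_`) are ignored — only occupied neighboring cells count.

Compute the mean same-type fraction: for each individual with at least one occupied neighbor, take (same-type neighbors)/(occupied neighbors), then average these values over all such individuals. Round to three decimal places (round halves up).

(1,1)S — no occupied neighbors
(1,3)S 2/2
(1,4)S 1/1
(2,2)S 1/2
(2,3)S 3/3
(2,5)S 0/1
(2,7)N 1/1
(3,2)N 0/3
(3,3)S 2/3
(3,4)S 2/3
(3,5)N 0/4
(3,6)S 1/3
(3,7)N 1/2
(4,1)S 1/1
(4,2)S 1/2
(4,4)S 2/2
(4,5)S 2/3
(4,6)S 2/2
Sum over 17 individuals: 2/2 + 1/1 + 1/2 + 3/3 + 0/1 + 1/1 + 0/3 + 2/3 + 2/3 + 0/4 + 1/3 + 1/2 + 1/1 + 1/2 + 2/2 + 2/3 + 2/2 = 65/6; mean = 65/6 ÷ 17 = 65/102 = 0.637254… → 0.637.

0.637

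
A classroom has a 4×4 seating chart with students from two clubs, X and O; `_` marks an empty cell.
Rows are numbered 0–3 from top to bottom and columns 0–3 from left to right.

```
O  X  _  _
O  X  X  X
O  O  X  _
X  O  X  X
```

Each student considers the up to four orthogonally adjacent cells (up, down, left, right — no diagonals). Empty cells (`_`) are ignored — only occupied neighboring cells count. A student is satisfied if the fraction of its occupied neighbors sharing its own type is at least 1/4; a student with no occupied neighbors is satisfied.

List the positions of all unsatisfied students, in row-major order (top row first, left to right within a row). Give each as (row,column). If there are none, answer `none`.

(3,0)

Row 0: (0,0)O 1/2 ok · (0,1)X 1/2 ok
Row 1: (1,0)O 2/3 ok · (1,1)X 2/4 ok · (1,2)X 3/3 ok · (1,3)X 1/1 ok
Row 2: (2,0)O 2/3 ok · (2,1)O 2/4 ok · (2,2)X 2/3 ok
Row 3: (3,0)X 0/2 unhappy · (3,1)O 1/3 ok · (3,2)X 2/3 ok · (3,3)X 1/1 ok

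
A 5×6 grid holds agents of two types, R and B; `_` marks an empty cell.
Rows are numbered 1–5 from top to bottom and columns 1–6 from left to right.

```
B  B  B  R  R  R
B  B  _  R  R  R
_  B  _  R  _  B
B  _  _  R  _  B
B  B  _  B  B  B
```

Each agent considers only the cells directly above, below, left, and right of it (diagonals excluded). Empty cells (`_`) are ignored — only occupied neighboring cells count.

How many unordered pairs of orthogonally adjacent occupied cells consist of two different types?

Scan each occupied cell's neighbors to the right and below so each pair is counted once.
Row 1: B(1,1)–B(1,2)= B(1,1)–B(2,1)= B(1,2)–B(1,3)= B(1,2)–B(2,2)= B(1,3)–R(1,4)≠ R(1,4)–R(1,5)= R(1,4)–R(2,4)= R(1,5)–R(1,6)= R(1,5)–R(2,5)= R(1,6)–R(2,6)=  → 1/10 unlike.
Row 2: B(2,1)–B(2,2)= B(2,2)–B(3,2)= R(2,4)–R(2,5)= R(2,4)–R(3,4)= R(2,5)–R(2,6)= R(2,6)–B(3,6)≠  → 1/6 unlike.
Row 3: R(3,4)–R(4,4)= B(3,6)–B(4,6)=  → 0/2 unlike.
Row 4: B(4,1)–B(5,1)= R(4,4)–B(5,4)≠ B(4,6)–B(5,6)=  → 1/3 unlike.
Row 5: B(5,1)–B(5,2)= B(5,4)–B(5,5)= B(5,5)–B(5,6)=  → 0/3 unlike.
Total adjacent occupied pairs: 24; unlike-type pairs: 3.

3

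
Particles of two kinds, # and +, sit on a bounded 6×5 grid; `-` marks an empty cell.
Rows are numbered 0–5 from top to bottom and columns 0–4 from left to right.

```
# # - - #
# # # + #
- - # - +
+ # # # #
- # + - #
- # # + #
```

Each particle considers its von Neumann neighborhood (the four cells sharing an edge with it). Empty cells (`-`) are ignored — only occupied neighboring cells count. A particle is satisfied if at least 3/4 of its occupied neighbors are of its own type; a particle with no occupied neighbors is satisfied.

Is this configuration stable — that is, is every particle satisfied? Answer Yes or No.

No

Row 0: (0,0)# 2/2 ok · (0,1)# 2/2 ok · (0,4)# 1/1 ok
Row 1: (1,0)# 2/2 ok · (1,1)# 3/3 ok · (1,2)# 2/3 unhappy · (1,3)+ 0/2 unhappy · (1,4)# 1/3 unhappy
Row 2: (2,2)# 2/2 ok · (2,4)+ 0/2 unhappy
Row 3: (3,0)+ 0/1 unhappy · (3,1)# 2/3 unhappy · (3,2)# 3/4 ok · (3,3)# 2/2 ok · (3,4)# 2/3 unhappy
Row 4: (4,1)# 2/3 unhappy · (4,2)+ 0/3 unhappy · (4,4)# 2/2 ok
Row 5: (5,1)# 2/2 ok · (5,2)# 1/3 unhappy · (5,3)+ 0/2 unhappy · (5,4)# 1/2 unhappy
For instance (1,2) has only 2/3 same-type neighbors, below 3/4.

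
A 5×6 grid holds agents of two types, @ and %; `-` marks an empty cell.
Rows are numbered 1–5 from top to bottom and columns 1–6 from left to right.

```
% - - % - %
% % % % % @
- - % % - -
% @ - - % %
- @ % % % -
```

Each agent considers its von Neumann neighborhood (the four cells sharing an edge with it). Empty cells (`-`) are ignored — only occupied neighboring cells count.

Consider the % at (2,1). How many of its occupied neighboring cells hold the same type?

2

Occupied neighbors of (2,1): (1,1)=%, (2,2)=%.
Same type (%): 2 of 2.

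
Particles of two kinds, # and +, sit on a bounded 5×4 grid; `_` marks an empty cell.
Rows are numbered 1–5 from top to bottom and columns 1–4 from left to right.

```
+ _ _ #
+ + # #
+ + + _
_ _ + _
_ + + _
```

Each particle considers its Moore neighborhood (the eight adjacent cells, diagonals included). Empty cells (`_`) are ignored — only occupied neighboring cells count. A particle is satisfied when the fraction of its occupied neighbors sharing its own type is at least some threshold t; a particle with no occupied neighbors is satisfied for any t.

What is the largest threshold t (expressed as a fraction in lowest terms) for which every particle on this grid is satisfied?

(1,1)+ 2/2
(1,4)# 2/2
(2,1)+ 4/4
(2,2)+ 5/6
(2,3)# 2/5
(2,4)# 2/3
(3,1)+ 3/3
(3,2)+ 5/6
(3,3)+ 3/5
(4,3)+ 4/4
(5,2)+ 2/2
(5,3)+ 2/2
The smallest same-type fraction is 2/5 at (2,3), which reduces to 2/5. Any threshold above that leaves this particle unsatisfied.

2/5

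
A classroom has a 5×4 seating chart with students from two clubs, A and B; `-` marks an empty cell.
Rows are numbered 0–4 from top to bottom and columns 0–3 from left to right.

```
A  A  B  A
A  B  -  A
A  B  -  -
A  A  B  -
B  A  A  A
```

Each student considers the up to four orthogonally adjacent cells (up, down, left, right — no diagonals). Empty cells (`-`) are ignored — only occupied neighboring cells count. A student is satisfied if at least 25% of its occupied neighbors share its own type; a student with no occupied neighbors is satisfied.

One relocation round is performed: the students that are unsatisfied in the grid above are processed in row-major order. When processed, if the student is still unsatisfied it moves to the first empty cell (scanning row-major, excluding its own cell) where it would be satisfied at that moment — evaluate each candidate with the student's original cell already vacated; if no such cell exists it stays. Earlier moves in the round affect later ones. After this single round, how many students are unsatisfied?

Initially unsatisfied (in order): (0,2), (3,2), (4,0).
  (0,2) → (1,2).
  (3,2) → (0,2).
  (4,0) → (2,2).
Resulting grid:
A A B A
A B B A
A B B -
A A - -
- A A A
All satisfied now.

0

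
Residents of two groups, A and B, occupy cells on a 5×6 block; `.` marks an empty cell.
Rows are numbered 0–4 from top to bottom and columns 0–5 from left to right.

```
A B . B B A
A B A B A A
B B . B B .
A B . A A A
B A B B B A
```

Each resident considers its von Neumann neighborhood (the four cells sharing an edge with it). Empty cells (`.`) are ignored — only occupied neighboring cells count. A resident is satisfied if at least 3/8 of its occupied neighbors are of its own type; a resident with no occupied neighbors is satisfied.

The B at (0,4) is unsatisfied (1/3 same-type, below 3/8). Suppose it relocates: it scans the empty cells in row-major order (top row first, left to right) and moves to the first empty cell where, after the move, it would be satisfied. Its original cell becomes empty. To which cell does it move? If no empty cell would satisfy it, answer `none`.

Vacating (0,4). Empty cells in order:
  (0,2): 2/3 same-type → satisfied — stop here.

(0,2)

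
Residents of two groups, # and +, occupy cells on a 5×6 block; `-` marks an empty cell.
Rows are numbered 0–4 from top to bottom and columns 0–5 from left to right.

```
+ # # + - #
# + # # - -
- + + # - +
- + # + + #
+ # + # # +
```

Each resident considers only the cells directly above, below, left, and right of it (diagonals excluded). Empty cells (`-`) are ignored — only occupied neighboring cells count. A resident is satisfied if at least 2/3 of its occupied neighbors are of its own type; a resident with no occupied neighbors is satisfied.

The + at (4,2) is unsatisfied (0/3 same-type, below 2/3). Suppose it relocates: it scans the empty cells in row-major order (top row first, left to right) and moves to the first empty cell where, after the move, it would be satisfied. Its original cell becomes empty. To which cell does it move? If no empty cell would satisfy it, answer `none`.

Vacating (4,2). Empty cells in order:
  (0,4): 1/2 same-type → still unsatisfied.
  (1,4): 0/1 same-type → still unsatisfied.
  (1,5): 1/2 same-type → still unsatisfied.
  (2,0): 1/2 same-type → still unsatisfied.
  (2,4): 2/3 same-type → satisfied — stop here.

(2,4)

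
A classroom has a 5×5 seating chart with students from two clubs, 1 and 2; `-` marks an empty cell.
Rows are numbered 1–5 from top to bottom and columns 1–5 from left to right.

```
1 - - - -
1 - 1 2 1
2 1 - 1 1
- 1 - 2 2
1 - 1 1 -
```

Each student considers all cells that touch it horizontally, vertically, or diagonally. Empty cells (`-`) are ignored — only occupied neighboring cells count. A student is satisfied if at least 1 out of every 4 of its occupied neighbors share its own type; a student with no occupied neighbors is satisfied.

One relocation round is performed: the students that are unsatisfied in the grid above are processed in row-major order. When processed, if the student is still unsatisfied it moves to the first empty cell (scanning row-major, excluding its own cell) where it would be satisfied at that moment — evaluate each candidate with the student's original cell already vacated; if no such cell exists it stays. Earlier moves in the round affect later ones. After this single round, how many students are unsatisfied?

1

Initially unsatisfied (in order): (2,4), (3,1), (4,4).
  (2,4) → (4,1).
  (3,1): now satisfied by earlier moves; stays.
  (4,4) → (5,2).
Resulting grid:
1 - - - -
1 - 1 - 1
2 1 - 1 1
2 1 - - 2
1 2 1 1 -
Unsatisfied now: (4,5).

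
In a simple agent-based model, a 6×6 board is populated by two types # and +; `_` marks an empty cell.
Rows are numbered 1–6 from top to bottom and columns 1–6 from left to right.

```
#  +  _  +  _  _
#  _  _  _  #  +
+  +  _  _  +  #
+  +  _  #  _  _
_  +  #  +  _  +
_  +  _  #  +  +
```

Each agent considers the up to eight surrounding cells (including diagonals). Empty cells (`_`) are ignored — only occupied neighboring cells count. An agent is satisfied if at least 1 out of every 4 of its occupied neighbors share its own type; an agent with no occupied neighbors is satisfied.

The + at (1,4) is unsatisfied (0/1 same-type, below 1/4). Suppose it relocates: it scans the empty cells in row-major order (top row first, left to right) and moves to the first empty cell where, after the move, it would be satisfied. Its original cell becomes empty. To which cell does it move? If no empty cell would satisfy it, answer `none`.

(1,3)

Vacating (1,4). Empty cells in order:
  (1,3): 1/1 same-type → satisfied — stop here.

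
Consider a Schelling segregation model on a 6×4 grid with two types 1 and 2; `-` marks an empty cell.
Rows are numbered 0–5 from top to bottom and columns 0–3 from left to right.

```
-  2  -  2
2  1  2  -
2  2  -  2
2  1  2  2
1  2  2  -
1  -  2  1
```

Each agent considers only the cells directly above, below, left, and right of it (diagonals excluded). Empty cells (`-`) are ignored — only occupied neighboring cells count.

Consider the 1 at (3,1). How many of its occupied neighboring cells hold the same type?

Occupied neighbors of (3,1): (2,1)=2, (4,1)=2, (3,0)=2, (3,2)=2.
Same type (1): 0 of 4.

0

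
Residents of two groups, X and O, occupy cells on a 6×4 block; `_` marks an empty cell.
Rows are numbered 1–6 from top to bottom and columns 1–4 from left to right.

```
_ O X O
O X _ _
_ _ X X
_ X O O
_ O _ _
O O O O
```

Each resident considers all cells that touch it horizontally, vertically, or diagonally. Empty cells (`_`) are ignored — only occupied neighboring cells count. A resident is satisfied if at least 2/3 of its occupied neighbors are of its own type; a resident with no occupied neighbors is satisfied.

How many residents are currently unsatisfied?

(1,2)O 1/3 unhappy
(1,3)X 1/3 unhappy
(1,4)O 0/1 unhappy
(2,1)O 1/2 unhappy
(2,2)X 2/4 unhappy
(3,3)X 3/5 unhappy
(3,4)X 1/3 unhappy
(4,2)X 1/3 unhappy
(4,3)O 2/5 unhappy
(4,4)O 1/3 unhappy
(5,2)O 4/5 ok
(6,1)O 2/2 ok
(6,2)O 3/3 ok
(6,3)O 3/3 ok
(6,4)O 1/1 ok
Unsatisfied: (1,2), (1,3), (1,4), (2,1), (2,2), (3,3), (3,4), (4,2), (4,3), (4,4) — 10 in total.

10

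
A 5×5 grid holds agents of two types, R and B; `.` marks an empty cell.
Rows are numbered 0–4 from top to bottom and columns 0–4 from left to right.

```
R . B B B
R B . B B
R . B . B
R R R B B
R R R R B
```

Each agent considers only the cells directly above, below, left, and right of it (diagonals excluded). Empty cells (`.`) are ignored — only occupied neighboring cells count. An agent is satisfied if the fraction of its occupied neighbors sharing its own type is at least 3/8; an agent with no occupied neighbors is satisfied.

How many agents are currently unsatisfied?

4

(0,0)R 1/1 ✓
(0,2)B 1/1 ✓
(0,3)B 3/3 ✓
(0,4)B 2/2 ✓
(1,0)R 2/3 ✓
(1,1)B 0/1 ✗
(1,3)B 2/2 ✓
(1,4)B 3/3 ✓
(2,0)R 2/2 ✓
(2,2)B 0/1 ✗
(2,4)B 2/2 ✓
(3,0)R 3/3 ✓
(3,1)R 3/3 ✓
(3,2)R 2/4 ✓
(3,3)B 1/3 ✗
(3,4)B 3/3 ✓
(4,0)R 2/2 ✓
(4,1)R 3/3 ✓
(4,2)R 3/3 ✓
(4,3)R 1/3 ✗
(4,4)B 1/2 ✓
Unsatisfied: (1,1), (2,2), (3,3), (4,3) — 4 in total.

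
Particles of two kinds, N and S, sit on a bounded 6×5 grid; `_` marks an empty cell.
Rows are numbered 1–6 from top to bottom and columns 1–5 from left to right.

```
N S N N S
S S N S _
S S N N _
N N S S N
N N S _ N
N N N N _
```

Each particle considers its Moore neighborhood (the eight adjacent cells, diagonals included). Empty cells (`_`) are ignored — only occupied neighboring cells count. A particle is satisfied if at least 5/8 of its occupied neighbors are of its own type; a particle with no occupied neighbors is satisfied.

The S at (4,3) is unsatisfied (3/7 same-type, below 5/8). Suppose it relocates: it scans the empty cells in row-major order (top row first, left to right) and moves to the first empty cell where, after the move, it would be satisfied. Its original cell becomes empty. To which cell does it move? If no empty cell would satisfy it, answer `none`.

none

Vacating (4,3). Empty cells in order:
  (2,5): 2/4 same-type → still unsatisfied.
  (3,5): 2/4 same-type → still unsatisfied.
  (5,4): 2/6 same-type → still unsatisfied.
  (6,5): 0/2 same-type → still unsatisfied.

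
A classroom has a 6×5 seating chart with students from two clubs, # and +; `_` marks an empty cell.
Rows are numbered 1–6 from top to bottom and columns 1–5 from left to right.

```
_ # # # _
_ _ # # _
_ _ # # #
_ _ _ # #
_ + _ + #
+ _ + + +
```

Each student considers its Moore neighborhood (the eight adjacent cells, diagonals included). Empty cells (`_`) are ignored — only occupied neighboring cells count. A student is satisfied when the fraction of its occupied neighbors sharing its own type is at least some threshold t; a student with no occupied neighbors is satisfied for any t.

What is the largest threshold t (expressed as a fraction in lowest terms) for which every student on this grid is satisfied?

(1,2)# 2/2
(1,3)# 4/4
(1,4)# 3/3
(2,3)# 6/6
(2,4)# 6/6
(3,3)# 4/4
(3,4)# 6/6
(3,5)# 4/4
(4,4)# 5/6
(4,5)# 4/5
(5,2)+ 2/2
(5,4)+ 3/6
(5,5)# 2/5
(6,1)+ 1/1
(6,3)+ 3/3
(6,4)+ 3/4
(6,5)+ 2/3
The smallest same-type fraction is 2/5 at (5,5), which reduces to 2/5. Any threshold above that leaves this student unsatisfied.

2/5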